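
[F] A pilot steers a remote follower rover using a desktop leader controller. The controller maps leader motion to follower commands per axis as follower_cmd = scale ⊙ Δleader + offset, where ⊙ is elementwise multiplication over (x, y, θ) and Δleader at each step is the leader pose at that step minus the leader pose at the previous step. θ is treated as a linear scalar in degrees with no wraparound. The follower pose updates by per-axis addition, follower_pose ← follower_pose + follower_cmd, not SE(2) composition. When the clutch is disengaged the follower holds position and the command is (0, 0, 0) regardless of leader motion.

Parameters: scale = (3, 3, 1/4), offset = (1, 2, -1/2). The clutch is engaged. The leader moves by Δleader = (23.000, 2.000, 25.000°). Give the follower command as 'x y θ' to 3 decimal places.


70.000 8.000 5.750

axis x: 3·23.000 + 1 = 70.000
axis y: 3·2.000 + 2 = 8.000
axis θ: 1/4·25.000 + -1/2 = 5.750


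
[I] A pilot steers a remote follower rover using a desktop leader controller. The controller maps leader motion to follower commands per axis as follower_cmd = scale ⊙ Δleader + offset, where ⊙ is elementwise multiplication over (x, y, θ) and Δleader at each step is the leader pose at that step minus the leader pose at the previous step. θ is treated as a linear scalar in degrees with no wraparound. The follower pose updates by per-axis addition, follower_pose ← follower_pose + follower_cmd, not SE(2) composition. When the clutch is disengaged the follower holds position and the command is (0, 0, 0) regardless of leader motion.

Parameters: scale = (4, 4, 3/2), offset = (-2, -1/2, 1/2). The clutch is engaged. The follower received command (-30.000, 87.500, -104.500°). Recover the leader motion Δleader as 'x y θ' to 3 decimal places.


axis x: (-30.000 − -2) / (4) = -7.000
axis y: (87.500 − -1/2) / (4) = 22.000
axis θ: (-104.500 − 1/2) / (3/2) = -70.000

-7.000 22.000 -70.000


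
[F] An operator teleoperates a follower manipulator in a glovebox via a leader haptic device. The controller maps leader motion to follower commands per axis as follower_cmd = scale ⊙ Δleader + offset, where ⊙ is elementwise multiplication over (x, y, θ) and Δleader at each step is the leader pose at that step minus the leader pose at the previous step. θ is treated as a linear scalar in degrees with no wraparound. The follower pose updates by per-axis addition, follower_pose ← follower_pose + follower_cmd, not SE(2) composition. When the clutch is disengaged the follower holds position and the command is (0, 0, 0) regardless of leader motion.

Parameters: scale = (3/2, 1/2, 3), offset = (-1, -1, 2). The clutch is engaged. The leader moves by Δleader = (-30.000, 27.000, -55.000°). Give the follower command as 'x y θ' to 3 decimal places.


-46.000 12.500 -163.000

axis x: 3/2·-30.000 + -1 = -46.000
axis y: 1/2·27.000 + -1 = 12.500
axis θ: 3·-55.000 + 2 = -163.000


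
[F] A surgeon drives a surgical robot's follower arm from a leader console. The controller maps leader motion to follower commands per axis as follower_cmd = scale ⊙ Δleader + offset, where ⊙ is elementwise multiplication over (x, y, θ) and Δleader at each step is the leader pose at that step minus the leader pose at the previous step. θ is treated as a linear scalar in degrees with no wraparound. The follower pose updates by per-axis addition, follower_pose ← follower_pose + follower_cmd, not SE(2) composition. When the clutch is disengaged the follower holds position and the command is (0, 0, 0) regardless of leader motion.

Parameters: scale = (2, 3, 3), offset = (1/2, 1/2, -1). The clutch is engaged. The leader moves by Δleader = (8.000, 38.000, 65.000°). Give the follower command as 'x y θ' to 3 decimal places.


16.500 114.500 194.000

axis x: 2·8.000 + 1/2 = 16.500
axis y: 3·38.000 + 1/2 = 114.500
axis θ: 3·65.000 + -1 = 194.000


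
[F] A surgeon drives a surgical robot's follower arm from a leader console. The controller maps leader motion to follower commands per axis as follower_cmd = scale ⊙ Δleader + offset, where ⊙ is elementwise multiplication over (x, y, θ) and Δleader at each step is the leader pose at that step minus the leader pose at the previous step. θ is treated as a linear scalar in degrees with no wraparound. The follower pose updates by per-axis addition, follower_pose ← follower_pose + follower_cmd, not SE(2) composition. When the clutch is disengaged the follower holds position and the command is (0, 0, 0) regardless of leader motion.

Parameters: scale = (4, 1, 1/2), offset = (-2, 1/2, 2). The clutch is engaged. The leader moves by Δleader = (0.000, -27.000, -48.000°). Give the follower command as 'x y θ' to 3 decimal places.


axis x: 4·0.000 + -2 = -2.000
axis y: 1·-27.000 + 1/2 = -26.500
axis θ: 1/2·-48.000 + 2 = -22.000

-2.000 -26.500 -22.000


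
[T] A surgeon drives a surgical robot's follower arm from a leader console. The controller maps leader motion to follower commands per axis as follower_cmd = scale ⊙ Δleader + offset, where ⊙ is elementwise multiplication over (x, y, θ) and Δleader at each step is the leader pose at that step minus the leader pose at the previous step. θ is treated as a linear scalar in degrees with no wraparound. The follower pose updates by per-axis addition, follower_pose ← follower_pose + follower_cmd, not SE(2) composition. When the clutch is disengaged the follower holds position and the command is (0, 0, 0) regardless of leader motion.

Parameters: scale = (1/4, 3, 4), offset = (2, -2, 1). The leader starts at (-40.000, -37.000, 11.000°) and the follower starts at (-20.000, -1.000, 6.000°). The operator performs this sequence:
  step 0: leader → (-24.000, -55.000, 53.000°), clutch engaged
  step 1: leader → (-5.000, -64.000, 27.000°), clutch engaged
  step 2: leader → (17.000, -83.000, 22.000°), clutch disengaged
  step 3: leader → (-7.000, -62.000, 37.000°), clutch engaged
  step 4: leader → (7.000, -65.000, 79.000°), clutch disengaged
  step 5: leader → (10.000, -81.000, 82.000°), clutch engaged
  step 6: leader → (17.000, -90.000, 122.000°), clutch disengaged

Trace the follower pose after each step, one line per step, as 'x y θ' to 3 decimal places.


step 0: Δleader=(16.000, -18.000, 42.000°), engaged; cmd=(6.000, -56.000, 169.000°) → follower=(-14.000, -57.000, 175.000°)
step 1: Δleader=(19.000, -9.000, -26.000°), engaged; cmd=(6.750, -29.000, -103.000°) → follower=(-7.250, -86.000, 72.000°)
step 2: Δleader=(22.000, -19.000, -5.000°), disengaged; cmd=(0,0,0) → follower holds at (-7.250, -86.000, 72.000°)
step 3: Δleader=(-24.000, 21.000, 15.000°), engaged; cmd=(-4.000, 61.000, 61.000°) → follower=(-11.250, -25.000, 133.000°)
step 4: Δleader=(14.000, -3.000, 42.000°), disengaged; cmd=(0,0,0) → follower holds at (-11.250, -25.000, 133.000°)
step 5: Δleader=(3.000, -16.000, 3.000°), engaged; cmd=(2.750, -50.000, 13.000°) → follower=(-8.500, -75.000, 146.000°)
step 6: Δleader=(7.000, -9.000, 40.000°), disengaged; cmd=(0,0,0) → follower holds at (-8.500, -75.000, 146.000°)

-14.000 -57.000 175.000
-7.250 -86.000 72.000
-7.250 -86.000 72.000
-11.250 -25.000 133.000
-11.250 -25.000 133.000
-8.500 -75.000 146.000
-8.500 -75.000 146.000


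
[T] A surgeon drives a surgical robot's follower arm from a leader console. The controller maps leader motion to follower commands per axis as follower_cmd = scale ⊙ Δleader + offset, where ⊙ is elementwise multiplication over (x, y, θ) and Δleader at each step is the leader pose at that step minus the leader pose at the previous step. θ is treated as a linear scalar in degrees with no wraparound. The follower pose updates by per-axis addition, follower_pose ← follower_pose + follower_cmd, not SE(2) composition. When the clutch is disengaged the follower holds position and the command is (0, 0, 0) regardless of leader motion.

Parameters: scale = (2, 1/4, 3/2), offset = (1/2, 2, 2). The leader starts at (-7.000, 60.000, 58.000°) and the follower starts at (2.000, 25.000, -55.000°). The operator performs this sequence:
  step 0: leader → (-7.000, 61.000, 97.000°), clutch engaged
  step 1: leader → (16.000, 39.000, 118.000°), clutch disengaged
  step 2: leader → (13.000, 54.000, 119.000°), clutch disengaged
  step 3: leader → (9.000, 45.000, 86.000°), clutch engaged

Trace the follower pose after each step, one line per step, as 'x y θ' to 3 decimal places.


step 0: Δleader=(0.000, 1.000, 39.000°), engaged; cmd=(0.500, 2.250, 60.500°) → follower=(2.500, 27.250, 5.500°)
step 1: Δleader=(23.000, -22.000, 21.000°), disengaged; cmd=(0,0,0) → follower holds at (2.500, 27.250, 5.500°)
step 2: Δleader=(-3.000, 15.000, 1.000°), disengaged; cmd=(0,0,0) → follower holds at (2.500, 27.250, 5.500°)
step 3: Δleader=(-4.000, -9.000, -33.000°), engaged; cmd=(-7.500, -0.250, -47.500°) → follower=(-5.000, 27.000, -42.000°)

2.500 27.250 5.500
2.500 27.250 5.500
2.500 27.250 5.500
-5.000 27.000 -42.000


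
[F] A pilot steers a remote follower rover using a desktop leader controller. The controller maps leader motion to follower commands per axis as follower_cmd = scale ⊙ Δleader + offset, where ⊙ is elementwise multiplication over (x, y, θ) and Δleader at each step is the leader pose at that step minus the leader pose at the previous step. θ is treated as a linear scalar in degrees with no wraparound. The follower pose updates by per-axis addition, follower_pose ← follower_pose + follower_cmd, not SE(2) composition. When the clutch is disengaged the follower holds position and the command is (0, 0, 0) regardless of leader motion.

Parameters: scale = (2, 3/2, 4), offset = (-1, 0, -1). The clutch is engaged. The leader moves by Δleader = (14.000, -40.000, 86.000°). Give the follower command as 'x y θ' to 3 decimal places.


axis x: 2·14.000 + -1 = 27.000
axis y: 3/2·-40.000 + 0 = -60.000
axis θ: 4·86.000 + -1 = 343.000

27.000 -60.000 343.000


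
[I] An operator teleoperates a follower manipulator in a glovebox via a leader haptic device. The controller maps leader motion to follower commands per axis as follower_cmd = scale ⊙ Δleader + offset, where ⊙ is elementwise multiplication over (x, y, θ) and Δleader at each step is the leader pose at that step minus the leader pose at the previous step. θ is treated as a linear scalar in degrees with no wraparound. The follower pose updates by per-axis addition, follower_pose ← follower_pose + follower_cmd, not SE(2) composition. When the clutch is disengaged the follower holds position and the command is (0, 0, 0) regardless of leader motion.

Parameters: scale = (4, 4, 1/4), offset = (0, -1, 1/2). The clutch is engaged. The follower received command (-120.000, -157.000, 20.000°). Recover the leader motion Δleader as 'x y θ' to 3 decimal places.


-30.000 -39.000 78.000

axis x: (-120.000 − 0) / (4) = -30.000
axis y: (-157.000 − -1) / (4) = -39.000
axis θ: (20.000 − 1/2) / (1/4) = 78.000


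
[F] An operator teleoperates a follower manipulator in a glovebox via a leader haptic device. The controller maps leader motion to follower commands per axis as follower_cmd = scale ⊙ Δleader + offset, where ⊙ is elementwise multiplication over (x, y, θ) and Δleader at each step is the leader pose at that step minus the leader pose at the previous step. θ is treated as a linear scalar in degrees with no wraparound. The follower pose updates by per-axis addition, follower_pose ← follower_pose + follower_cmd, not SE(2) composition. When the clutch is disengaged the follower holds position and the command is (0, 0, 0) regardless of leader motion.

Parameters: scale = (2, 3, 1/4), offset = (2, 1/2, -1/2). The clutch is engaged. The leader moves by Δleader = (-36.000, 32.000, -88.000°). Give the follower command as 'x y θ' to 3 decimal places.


axis x: 2·-36.000 + 2 = -70.000
axis y: 3·32.000 + 1/2 = 96.500
axis θ: 1/4·-88.000 + -1/2 = -22.500

-70.000 96.500 -22.500


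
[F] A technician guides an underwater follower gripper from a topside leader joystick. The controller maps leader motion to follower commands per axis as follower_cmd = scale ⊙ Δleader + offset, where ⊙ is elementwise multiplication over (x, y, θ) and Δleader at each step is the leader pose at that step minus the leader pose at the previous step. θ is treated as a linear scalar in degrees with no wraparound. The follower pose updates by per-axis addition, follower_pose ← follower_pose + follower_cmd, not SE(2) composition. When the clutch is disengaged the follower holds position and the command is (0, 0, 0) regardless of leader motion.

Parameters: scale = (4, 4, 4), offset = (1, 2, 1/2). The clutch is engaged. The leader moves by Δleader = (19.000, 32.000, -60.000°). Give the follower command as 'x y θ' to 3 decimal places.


axis x: 4·19.000 + 1 = 77.000
axis y: 4·32.000 + 2 = 130.000
axis θ: 4·-60.000 + 1/2 = -239.500

77.000 130.000 -239.500


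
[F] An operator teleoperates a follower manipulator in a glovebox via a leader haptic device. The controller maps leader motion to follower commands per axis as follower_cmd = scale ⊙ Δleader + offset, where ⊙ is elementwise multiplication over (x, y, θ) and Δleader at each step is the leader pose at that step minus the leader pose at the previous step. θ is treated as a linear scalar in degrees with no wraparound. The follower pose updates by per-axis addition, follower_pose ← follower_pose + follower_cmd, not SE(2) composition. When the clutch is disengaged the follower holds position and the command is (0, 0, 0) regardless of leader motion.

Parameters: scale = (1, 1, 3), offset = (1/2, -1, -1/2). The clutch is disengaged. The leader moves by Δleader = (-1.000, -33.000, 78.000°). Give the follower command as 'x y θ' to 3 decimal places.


0.000 0.000 0.000

clutch disengaged → follower holds; cmd = (0, 0, 0)


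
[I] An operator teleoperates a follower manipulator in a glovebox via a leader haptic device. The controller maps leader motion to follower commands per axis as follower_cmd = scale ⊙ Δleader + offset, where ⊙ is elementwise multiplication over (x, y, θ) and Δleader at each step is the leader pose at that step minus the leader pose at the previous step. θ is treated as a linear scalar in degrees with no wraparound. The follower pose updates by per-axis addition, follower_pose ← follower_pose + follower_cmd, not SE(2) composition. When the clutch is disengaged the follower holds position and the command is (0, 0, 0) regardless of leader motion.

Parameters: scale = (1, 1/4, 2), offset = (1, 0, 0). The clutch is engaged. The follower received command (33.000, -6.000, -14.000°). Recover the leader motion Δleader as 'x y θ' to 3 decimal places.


32.000 -24.000 -7.000

axis x: (33.000 − 1) / (1) = 32.000
axis y: (-6.000 − 0) / (1/4) = -24.000
axis θ: (-14.000 − 0) / (2) = -7.000


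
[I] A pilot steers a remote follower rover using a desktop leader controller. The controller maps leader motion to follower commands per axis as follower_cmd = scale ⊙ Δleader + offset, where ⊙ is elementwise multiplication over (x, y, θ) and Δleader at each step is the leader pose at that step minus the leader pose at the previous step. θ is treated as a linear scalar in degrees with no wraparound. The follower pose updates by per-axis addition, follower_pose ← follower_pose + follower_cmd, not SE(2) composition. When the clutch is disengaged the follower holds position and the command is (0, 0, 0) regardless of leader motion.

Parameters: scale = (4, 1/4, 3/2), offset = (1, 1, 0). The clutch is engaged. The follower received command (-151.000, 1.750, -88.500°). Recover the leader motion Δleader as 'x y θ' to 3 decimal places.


axis x: (-151.000 − 1) / (4) = -38.000
axis y: (1.750 − 1) / (1/4) = 3.000
axis θ: (-88.500 − 0) / (3/2) = -59.000

-38.000 3.000 -59.000


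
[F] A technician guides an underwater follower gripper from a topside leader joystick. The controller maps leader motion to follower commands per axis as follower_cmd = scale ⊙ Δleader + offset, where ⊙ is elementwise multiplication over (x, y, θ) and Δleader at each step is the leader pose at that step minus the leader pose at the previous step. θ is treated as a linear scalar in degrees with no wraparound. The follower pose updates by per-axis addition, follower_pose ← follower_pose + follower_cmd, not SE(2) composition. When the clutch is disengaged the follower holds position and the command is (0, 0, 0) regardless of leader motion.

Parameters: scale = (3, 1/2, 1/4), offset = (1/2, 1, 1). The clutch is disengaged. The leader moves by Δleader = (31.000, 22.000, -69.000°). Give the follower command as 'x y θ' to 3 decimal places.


0.000 0.000 0.000

clutch disengaged → follower holds; cmd = (0, 0, 0)


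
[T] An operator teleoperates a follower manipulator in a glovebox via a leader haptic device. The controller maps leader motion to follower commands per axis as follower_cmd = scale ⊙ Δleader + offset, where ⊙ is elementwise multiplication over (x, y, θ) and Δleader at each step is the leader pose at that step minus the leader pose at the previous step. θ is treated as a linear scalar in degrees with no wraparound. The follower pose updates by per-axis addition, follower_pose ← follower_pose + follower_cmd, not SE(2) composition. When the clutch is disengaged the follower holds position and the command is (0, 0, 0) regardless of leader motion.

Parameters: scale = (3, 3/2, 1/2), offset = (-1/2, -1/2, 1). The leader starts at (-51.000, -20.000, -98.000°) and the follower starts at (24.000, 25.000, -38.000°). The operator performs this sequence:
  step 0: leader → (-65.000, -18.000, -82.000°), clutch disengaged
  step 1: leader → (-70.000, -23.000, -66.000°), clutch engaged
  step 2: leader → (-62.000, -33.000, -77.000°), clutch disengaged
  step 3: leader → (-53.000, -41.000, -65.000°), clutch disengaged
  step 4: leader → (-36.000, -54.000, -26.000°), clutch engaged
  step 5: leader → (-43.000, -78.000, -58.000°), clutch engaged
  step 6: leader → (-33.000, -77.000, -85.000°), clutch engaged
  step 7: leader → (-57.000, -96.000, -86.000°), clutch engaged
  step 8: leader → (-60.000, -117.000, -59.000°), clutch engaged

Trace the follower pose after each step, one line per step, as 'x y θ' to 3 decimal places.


24.000 25.000 -38.000
8.500 17.000 -29.000
8.500 17.000 -29.000
8.500 17.000 -29.000
59.000 -3.000 -8.500
37.500 -39.500 -23.500
67.000 -38.500 -36.000
-5.500 -67.500 -35.500
-15.000 -99.500 -21.000

step 0: Δleader=(-14.000, 2.000, 16.000°), disengaged; cmd=(0,0,0) → follower holds at (24.000, 25.000, -38.000°)
step 1: Δleader=(-5.000, -5.000, 16.000°), engaged; cmd=(-15.500, -8.000, 9.000°) → follower=(8.500, 17.000, -29.000°)
step 2: Δleader=(8.000, -10.000, -11.000°), disengaged; cmd=(0,0,0) → follower holds at (8.500, 17.000, -29.000°)
step 3: Δleader=(9.000, -8.000, 12.000°), disengaged; cmd=(0,0,0) → follower holds at (8.500, 17.000, -29.000°)
step 4: Δleader=(17.000, -13.000, 39.000°), engaged; cmd=(50.500, -20.000, 20.500°) → follower=(59.000, -3.000, -8.500°)
step 5: Δleader=(-7.000, -24.000, -32.000°), engaged; cmd=(-21.500, -36.500, -15.000°) → follower=(37.500, -39.500, -23.500°)
step 6: Δleader=(10.000, 1.000, -27.000°), engaged; cmd=(29.500, 1.000, -12.500°) → follower=(67.000, -38.500, -36.000°)
step 7: Δleader=(-24.000, -19.000, -1.000°), engaged; cmd=(-72.500, -29.000, 0.500°) → follower=(-5.500, -67.500, -35.500°)
step 8: Δleader=(-3.000, -21.000, 27.000°), engaged; cmd=(-9.500, -32.000, 14.500°) → follower=(-15.000, -99.500, -21.000°)


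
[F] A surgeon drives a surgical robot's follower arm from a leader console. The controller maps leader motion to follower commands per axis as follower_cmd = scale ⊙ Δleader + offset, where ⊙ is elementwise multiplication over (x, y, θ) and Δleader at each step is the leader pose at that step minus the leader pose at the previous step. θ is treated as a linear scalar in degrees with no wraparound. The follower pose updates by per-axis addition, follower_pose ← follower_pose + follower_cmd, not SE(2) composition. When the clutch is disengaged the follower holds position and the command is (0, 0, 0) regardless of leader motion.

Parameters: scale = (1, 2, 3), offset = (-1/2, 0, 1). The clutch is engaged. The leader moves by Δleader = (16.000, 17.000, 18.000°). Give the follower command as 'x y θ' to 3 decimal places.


15.500 34.000 55.000

axis x: 1·16.000 + -1/2 = 15.500
axis y: 2·17.000 + 0 = 34.000
axis θ: 3·18.000 + 1 = 55.000


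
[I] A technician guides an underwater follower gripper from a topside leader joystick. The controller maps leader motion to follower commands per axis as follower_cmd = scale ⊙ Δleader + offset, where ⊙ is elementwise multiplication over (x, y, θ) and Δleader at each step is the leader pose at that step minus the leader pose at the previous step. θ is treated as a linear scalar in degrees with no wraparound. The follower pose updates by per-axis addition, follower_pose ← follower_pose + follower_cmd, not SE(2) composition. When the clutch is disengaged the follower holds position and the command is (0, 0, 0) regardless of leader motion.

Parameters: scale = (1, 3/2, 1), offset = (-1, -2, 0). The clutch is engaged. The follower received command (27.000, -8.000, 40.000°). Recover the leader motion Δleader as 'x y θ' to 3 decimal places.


axis x: (27.000 − -1) / (1) = 28.000
axis y: (-8.000 − -2) / (3/2) = -4.000
axis θ: (40.000 − 0) / (1) = 40.000

28.000 -4.000 40.000


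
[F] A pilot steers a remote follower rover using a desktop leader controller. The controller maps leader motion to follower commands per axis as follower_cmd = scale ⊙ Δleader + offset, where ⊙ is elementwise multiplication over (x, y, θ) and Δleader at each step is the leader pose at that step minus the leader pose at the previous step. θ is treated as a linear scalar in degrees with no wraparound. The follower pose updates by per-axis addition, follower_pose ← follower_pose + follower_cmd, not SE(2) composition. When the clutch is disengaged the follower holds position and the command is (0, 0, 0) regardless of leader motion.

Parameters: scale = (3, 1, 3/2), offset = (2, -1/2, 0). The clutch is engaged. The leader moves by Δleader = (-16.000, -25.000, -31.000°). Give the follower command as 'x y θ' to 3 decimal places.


axis x: 3·-16.000 + 2 = -46.000
axis y: 1·-25.000 + -1/2 = -25.500
axis θ: 3/2·-31.000 + 0 = -46.500

-46.000 -25.500 -46.500


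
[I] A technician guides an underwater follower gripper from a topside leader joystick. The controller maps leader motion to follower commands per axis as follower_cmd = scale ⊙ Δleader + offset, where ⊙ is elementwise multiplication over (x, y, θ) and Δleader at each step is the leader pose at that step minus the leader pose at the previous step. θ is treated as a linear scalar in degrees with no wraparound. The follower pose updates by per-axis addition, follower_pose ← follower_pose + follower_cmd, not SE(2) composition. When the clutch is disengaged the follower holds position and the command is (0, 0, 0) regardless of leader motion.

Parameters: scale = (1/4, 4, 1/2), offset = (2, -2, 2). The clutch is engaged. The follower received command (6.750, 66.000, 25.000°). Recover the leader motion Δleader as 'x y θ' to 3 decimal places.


19.000 17.000 46.000

axis x: (6.750 − 2) / (1/4) = 19.000
axis y: (66.000 − -2) / (4) = 17.000
axis θ: (25.000 − 2) / (1/2) = 46.000


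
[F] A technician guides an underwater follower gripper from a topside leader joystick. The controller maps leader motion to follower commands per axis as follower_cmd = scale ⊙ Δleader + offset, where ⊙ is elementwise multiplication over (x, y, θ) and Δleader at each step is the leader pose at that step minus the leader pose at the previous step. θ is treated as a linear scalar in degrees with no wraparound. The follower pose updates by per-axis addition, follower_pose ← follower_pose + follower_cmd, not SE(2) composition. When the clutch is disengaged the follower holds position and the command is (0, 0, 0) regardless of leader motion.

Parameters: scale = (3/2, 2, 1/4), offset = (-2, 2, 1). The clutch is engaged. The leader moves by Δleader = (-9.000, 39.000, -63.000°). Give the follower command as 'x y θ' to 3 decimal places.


-15.500 80.000 -14.750

axis x: 3/2·-9.000 + -2 = -15.500
axis y: 2·39.000 + 2 = 80.000
axis θ: 1/4·-63.000 + 1 = -14.750


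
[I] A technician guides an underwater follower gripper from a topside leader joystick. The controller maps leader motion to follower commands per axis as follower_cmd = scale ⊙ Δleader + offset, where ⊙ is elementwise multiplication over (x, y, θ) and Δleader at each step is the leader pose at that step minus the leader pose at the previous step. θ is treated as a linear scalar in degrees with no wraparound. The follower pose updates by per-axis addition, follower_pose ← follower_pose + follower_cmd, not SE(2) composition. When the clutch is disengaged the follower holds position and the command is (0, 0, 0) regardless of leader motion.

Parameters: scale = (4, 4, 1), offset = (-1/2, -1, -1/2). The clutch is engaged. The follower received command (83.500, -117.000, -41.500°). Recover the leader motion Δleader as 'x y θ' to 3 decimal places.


21.000 -29.000 -41.000

axis x: (83.500 − -1/2) / (4) = 21.000
axis y: (-117.000 − -1) / (4) = -29.000
axis θ: (-41.500 − -1/2) / (1) = -41.000


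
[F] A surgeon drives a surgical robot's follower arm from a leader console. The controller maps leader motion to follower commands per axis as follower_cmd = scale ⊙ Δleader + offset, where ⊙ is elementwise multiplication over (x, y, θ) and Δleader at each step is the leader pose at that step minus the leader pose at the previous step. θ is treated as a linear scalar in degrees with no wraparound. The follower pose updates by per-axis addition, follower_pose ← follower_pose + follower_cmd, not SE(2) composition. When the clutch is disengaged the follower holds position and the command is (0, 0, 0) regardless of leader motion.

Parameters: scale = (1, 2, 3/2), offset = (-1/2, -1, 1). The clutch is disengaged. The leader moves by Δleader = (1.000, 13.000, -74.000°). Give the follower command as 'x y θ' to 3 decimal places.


clutch disengaged → follower holds; cmd = (0, 0, 0)

0.000 0.000 0.000


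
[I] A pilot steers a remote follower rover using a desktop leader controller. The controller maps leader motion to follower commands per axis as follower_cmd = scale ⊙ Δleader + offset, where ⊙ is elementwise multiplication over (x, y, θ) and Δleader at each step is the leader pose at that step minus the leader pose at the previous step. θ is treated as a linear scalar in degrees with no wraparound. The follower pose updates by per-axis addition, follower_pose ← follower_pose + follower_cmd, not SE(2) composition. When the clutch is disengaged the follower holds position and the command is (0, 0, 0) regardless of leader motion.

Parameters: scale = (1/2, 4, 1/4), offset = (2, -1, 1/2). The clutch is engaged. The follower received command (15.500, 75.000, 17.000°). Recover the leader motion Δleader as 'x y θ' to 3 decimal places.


27.000 19.000 66.000

axis x: (15.500 − 2) / (1/2) = 27.000
axis y: (75.000 − -1) / (4) = 19.000
axis θ: (17.000 − 1/2) / (1/4) = 66.000


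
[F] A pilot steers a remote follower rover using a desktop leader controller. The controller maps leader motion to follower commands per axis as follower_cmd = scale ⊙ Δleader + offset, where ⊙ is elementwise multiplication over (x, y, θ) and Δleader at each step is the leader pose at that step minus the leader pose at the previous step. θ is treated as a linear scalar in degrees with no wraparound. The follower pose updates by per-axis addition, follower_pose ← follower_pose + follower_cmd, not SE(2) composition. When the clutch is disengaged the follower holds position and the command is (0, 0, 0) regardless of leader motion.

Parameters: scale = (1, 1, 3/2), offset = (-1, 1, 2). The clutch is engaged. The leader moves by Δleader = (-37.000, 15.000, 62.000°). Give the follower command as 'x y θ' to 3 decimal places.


axis x: 1·-37.000 + -1 = -38.000
axis y: 1·15.000 + 1 = 16.000
axis θ: 3/2·62.000 + 2 = 95.000

-38.000 16.000 95.000


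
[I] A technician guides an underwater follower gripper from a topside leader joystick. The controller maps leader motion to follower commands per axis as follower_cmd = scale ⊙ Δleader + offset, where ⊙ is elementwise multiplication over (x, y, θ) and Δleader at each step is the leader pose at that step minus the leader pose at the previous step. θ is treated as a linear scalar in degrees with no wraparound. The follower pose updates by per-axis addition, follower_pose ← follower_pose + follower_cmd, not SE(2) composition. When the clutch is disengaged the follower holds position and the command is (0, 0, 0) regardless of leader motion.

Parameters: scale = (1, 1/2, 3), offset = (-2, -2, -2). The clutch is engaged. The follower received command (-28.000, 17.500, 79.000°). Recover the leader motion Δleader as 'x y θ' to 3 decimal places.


axis x: (-28.000 − -2) / (1) = -26.000
axis y: (17.500 − -2) / (1/2) = 39.000
axis θ: (79.000 − -2) / (3) = 27.000

-26.000 39.000 27.000


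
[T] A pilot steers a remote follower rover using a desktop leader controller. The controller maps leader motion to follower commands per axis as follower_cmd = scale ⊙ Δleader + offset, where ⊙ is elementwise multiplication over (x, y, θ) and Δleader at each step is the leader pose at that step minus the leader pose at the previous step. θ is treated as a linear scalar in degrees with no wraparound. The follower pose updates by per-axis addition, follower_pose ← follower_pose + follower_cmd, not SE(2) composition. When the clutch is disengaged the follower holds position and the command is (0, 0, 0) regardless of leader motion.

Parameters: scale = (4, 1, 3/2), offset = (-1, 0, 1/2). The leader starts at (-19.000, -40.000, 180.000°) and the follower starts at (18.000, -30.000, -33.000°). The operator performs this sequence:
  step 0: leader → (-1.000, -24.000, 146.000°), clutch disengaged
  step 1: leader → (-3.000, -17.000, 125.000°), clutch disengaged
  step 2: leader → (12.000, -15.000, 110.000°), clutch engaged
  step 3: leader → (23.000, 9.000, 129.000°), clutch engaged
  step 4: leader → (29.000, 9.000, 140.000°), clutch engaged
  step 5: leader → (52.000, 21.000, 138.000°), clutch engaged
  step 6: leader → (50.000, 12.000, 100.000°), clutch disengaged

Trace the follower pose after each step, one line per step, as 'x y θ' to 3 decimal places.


18.000 -30.000 -33.000
18.000 -30.000 -33.000
77.000 -28.000 -55.000
120.000 -4.000 -26.000
143.000 -4.000 -9.000
234.000 8.000 -11.500
234.000 8.000 -11.500

step 0: Δleader=(18.000, 16.000, -34.000°), disengaged; cmd=(0,0,0) → follower holds at (18.000, -30.000, -33.000°)
step 1: Δleader=(-2.000, 7.000, -21.000°), disengaged; cmd=(0,0,0) → follower holds at (18.000, -30.000, -33.000°)
step 2: Δleader=(15.000, 2.000, -15.000°), engaged; cmd=(59.000, 2.000, -22.000°) → follower=(77.000, -28.000, -55.000°)
step 3: Δleader=(11.000, 24.000, 19.000°), engaged; cmd=(43.000, 24.000, 29.000°) → follower=(120.000, -4.000, -26.000°)
step 4: Δleader=(6.000, 0.000, 11.000°), engaged; cmd=(23.000, 0.000, 17.000°) → follower=(143.000, -4.000, -9.000°)
step 5: Δleader=(23.000, 12.000, -2.000°), engaged; cmd=(91.000, 12.000, -2.500°) → follower=(234.000, 8.000, -11.500°)
step 6: Δleader=(-2.000, -9.000, -38.000°), disengaged; cmd=(0,0,0) → follower holds at (234.000, 8.000, -11.500°)


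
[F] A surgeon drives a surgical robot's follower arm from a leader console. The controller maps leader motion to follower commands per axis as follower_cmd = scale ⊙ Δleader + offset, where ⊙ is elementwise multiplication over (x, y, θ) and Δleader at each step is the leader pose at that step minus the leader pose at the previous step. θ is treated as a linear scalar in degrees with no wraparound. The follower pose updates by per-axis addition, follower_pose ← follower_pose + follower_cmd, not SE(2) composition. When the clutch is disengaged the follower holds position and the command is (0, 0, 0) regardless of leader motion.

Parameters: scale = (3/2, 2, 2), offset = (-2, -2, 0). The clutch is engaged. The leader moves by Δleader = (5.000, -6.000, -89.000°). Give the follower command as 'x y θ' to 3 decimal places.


axis x: 3/2·5.000 + -2 = 5.500
axis y: 2·-6.000 + -2 = -14.000
axis θ: 2·-89.000 + 0 = -178.000

5.500 -14.000 -178.000


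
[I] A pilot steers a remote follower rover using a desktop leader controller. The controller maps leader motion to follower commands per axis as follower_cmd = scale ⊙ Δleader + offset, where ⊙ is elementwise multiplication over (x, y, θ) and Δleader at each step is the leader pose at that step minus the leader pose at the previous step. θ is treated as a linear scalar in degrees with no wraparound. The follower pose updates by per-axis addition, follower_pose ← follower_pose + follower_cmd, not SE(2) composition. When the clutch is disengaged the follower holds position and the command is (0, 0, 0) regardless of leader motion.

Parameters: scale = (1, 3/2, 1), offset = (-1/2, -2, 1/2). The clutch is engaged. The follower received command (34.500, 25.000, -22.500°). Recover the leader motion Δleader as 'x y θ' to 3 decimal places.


35.000 18.000 -23.000

axis x: (34.500 − -1/2) / (1) = 35.000
axis y: (25.000 − -2) / (3/2) = 18.000
axis θ: (-22.500 − 1/2) / (1) = -23.000


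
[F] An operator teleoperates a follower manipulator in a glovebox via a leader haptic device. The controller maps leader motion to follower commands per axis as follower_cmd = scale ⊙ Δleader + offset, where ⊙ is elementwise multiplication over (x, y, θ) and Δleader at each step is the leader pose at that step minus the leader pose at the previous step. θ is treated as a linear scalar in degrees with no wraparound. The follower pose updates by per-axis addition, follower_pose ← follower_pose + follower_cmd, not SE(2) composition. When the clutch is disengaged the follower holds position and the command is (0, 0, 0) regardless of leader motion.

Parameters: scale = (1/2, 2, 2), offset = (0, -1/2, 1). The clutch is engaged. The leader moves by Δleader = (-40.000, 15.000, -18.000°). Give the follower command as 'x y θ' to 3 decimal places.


-20.000 29.500 -35.000

axis x: 1/2·-40.000 + 0 = -20.000
axis y: 2·15.000 + -1/2 = 29.500
axis θ: 2·-18.000 + 1 = -35.000


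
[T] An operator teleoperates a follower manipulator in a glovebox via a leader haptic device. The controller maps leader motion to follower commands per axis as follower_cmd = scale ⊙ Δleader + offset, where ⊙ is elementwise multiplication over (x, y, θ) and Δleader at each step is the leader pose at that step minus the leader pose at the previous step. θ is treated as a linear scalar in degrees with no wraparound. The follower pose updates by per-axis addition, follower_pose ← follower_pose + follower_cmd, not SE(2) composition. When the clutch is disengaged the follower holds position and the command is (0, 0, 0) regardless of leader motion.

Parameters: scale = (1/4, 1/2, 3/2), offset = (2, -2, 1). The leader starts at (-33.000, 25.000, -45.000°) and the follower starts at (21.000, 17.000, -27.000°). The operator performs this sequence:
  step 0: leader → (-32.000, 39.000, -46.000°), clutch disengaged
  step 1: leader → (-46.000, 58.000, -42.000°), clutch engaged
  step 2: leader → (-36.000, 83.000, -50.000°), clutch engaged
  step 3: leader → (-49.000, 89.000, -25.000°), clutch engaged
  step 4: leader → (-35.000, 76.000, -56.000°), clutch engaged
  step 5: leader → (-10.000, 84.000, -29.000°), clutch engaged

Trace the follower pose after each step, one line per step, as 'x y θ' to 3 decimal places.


step 0: Δleader=(1.000, 14.000, -1.000°), disengaged; cmd=(0,0,0) → follower holds at (21.000, 17.000, -27.000°)
step 1: Δleader=(-14.000, 19.000, 4.000°), engaged; cmd=(-1.500, 7.500, 7.000°) → follower=(19.500, 24.500, -20.000°)
step 2: Δleader=(10.000, 25.000, -8.000°), engaged; cmd=(4.500, 10.500, -11.000°) → follower=(24.000, 35.000, -31.000°)
step 3: Δleader=(-13.000, 6.000, 25.000°), engaged; cmd=(-1.250, 1.000, 38.500°) → follower=(22.750, 36.000, 7.500°)
step 4: Δleader=(14.000, -13.000, -31.000°), engaged; cmd=(5.500, -8.500, -45.500°) → follower=(28.250, 27.500, -38.000°)
step 5: Δleader=(25.000, 8.000, 27.000°), engaged; cmd=(8.250, 2.000, 41.500°) → follower=(36.500, 29.500, 3.500°)

21.000 17.000 -27.000
19.500 24.500 -20.000
24.000 35.000 -31.000
22.750 36.000 7.500
28.250 27.500 -38.000
36.500 29.500 3.500


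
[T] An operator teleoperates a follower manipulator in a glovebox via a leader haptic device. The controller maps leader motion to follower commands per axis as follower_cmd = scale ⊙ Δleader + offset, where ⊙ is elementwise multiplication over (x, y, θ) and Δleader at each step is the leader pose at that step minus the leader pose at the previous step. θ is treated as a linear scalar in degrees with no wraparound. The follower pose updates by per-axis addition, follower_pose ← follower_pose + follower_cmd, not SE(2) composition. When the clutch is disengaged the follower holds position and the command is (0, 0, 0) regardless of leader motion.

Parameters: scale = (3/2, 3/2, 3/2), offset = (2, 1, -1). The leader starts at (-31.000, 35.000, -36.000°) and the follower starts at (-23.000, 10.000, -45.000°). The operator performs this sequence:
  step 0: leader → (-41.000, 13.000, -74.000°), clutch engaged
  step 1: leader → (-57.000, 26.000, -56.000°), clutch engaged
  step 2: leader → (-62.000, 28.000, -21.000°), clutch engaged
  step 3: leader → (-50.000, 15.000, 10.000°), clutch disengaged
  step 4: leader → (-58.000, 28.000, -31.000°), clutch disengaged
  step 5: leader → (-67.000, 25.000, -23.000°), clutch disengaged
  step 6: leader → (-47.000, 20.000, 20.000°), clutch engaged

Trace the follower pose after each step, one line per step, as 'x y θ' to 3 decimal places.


-36.000 -22.000 -103.000
-58.000 -1.500 -77.000
-63.500 2.500 -25.500
-63.500 2.500 -25.500
-63.500 2.500 -25.500
-63.500 2.500 -25.500
-31.500 -4.000 38.000

step 0: Δleader=(-10.000, -22.000, -38.000°), engaged; cmd=(-13.000, -32.000, -58.000°) → follower=(-36.000, -22.000, -103.000°)
step 1: Δleader=(-16.000, 13.000, 18.000°), engaged; cmd=(-22.000, 20.500, 26.000°) → follower=(-58.000, -1.500, -77.000°)
step 2: Δleader=(-5.000, 2.000, 35.000°), engaged; cmd=(-5.500, 4.000, 51.500°) → follower=(-63.500, 2.500, -25.500°)
step 3: Δleader=(12.000, -13.000, 31.000°), disengaged; cmd=(0,0,0) → follower holds at (-63.500, 2.500, -25.500°)
step 4: Δleader=(-8.000, 13.000, -41.000°), disengaged; cmd=(0,0,0) → follower holds at (-63.500, 2.500, -25.500°)
step 5: Δleader=(-9.000, -3.000, 8.000°), disengaged; cmd=(0,0,0) → follower holds at (-63.500, 2.500, -25.500°)
step 6: Δleader=(20.000, -5.000, 43.000°), engaged; cmd=(32.000, -6.500, 63.500°) → follower=(-31.500, -4.000, 38.000°)


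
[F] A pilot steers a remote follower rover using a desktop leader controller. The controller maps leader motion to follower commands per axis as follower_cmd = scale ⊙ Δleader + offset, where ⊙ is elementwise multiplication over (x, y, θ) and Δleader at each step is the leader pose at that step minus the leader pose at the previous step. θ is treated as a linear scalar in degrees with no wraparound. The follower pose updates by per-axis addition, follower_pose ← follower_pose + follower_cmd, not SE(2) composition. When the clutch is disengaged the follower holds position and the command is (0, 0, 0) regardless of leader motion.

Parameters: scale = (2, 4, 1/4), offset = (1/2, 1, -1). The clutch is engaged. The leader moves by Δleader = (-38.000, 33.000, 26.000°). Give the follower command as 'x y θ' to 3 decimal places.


axis x: 2·-38.000 + 1/2 = -75.500
axis y: 4·33.000 + 1 = 133.000
axis θ: 1/4·26.000 + -1 = 5.500

-75.500 133.000 5.500
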